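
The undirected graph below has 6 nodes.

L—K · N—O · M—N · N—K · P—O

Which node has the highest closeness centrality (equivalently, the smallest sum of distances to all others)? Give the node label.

Farness (sum of distances to all others) for each node — K:9, L:13, M:11, N:7, O:9, P:13.
The smallest farness is 7, for N, so N has the highest closeness.

N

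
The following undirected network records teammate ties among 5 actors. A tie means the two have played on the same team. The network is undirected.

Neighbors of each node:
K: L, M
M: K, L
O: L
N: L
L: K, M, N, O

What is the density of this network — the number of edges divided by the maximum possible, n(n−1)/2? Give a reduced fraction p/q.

1/2

There are 5 edges and 5 nodes, so the maximum possible is C(5,2) = 10.
Density = 5/10 = 1/2.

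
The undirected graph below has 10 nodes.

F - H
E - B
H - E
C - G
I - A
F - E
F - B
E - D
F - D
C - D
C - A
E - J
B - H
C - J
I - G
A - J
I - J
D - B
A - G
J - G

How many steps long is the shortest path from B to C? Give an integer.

2

One shortest route is B – D – C, which uses 2 edges, and B and C are not directly tied, so nothing shorter exists. So d(B,C) = 2.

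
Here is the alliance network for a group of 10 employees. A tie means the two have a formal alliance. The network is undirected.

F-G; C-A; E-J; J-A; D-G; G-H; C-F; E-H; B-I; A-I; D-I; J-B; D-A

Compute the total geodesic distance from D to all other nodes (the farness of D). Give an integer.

Distances from D: A:1, B:2, C:2, E:3, F:2, G:1, H:2, I:1, J:2.
Sum = 1 + 2 + 2 + 3 + 2 + 1 + 2 + 1 + 2 = 16.

16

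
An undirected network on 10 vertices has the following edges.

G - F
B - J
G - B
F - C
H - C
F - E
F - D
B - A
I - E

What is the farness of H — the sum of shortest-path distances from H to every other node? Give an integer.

30

Distances from H: A:5, B:4, C:1, D:3, E:3, F:2, G:3, I:4, J:5.
Sum = 5 + 4 + 1 + 3 + 3 + 2 + 3 + 4 + 5 = 30.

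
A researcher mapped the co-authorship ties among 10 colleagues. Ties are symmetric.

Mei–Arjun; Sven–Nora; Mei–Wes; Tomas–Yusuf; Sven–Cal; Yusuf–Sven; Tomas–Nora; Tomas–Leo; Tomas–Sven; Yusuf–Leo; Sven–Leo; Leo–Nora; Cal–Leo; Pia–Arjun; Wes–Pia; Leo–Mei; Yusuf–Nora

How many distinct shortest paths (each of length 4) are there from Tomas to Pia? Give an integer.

2

The shortest distance is 4. The length-4 paths are: Tomas–Leo–Mei–Arjun–Pia; Tomas–Leo–Mei–Wes–Pia.
That gives 2 distinct shortest paths.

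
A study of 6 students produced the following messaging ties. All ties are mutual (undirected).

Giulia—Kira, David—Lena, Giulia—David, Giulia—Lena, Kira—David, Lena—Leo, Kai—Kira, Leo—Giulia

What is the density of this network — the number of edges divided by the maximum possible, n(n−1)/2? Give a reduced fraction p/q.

8/15

There are 8 edges and 6 nodes, so the maximum possible is C(6,2) = 15.
Density = 8/15.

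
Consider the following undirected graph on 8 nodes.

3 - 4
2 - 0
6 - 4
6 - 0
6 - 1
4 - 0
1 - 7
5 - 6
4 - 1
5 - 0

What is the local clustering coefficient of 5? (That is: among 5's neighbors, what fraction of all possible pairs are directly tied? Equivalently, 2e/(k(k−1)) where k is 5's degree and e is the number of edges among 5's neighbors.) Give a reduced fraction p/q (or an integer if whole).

1

5's neighbors: 0 and 6 (k = 2).
Possible neighbor pairs: C(2,2) = 1. Edges among them: 0–6 → e = 1.
Clustering(5) = 1/1.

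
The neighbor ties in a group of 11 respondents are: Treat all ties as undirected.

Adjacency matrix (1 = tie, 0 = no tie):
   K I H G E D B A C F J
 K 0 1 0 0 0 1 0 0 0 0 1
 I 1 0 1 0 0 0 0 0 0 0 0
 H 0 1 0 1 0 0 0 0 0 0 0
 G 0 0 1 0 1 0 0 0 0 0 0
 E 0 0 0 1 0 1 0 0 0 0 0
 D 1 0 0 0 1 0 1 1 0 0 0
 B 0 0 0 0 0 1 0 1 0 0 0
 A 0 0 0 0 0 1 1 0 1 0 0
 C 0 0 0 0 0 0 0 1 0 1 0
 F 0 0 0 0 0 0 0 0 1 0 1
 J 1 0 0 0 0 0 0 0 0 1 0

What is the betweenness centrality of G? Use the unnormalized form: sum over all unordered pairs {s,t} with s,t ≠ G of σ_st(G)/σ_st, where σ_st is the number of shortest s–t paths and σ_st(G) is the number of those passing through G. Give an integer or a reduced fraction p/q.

10/3

Pairs whose geodesics pass through G — I–E: 1/2; H–E: 1; H–D: 1/2; H–B: 1/2; H–A: 1/2; H–C: 1/3.
All other pairs contribute 0.
Summing the contributions gives betweenness(G) = 10/3.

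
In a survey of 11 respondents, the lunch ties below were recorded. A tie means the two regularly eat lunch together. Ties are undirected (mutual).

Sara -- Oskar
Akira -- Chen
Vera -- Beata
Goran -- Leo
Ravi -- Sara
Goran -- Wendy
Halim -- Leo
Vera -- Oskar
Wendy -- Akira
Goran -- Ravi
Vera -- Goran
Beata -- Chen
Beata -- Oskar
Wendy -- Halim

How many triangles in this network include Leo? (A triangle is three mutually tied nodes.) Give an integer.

Leo's neighbors are Goran and Halim, but none of them are tied to each other, so no triangle contains Leo.

0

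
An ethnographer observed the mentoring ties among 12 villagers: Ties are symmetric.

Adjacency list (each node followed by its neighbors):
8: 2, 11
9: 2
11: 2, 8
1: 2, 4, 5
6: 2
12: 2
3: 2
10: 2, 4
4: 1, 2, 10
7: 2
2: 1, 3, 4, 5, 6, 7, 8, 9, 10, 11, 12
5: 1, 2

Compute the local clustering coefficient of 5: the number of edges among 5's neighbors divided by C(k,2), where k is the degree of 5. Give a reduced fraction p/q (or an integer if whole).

1

5's neighbors: 1 and 2 (k = 2).
Possible neighbor pairs: C(2,2) = 1. Edges among them: 1–2 → e = 1.
Clustering(5) = 1/1.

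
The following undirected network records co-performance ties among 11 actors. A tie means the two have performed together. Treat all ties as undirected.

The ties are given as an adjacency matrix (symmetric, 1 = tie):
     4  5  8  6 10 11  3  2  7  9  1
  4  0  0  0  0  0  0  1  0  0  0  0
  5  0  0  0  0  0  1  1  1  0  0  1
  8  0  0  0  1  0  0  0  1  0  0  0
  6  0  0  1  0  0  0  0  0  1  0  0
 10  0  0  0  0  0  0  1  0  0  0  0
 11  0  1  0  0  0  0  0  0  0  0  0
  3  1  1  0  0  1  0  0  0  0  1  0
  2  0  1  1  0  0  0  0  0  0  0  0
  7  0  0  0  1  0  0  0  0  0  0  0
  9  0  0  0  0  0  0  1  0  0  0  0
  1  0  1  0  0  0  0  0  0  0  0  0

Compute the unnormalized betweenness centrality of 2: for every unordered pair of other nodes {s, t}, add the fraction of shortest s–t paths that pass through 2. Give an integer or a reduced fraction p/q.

21

Pairs whose geodesics pass through 2 — 4–8: 1; 4–6: 1; 4–7: 1; 5–8: 1; 5–6: 1; 5–7: 1; 8–10: 1; 8–11: 1; 8–3: 1; 8–9: 1; 8–1: 1; 6–10: 1; 6–11: 1; 6–3: 1 … (+7 more pairs).
All other pairs contribute 0.
Summing the contributions gives betweenness(2) = 21.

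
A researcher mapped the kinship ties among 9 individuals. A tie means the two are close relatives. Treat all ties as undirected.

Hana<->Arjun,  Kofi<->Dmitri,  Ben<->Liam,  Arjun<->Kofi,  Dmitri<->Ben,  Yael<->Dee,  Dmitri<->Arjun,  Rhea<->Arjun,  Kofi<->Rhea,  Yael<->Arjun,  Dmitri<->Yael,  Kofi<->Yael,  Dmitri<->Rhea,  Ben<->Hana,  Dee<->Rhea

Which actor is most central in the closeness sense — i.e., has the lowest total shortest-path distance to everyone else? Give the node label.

Farness (sum of distances to all others) for each node — Arjun:12, Ben:14, Dee:18, Dmitri:11, Hana:15, Kofi:13, Liam:21, Rhea:13, Yael:13.
The smallest farness is 11, for Dmitri, so Dmitri has the highest closeness.

Dmitri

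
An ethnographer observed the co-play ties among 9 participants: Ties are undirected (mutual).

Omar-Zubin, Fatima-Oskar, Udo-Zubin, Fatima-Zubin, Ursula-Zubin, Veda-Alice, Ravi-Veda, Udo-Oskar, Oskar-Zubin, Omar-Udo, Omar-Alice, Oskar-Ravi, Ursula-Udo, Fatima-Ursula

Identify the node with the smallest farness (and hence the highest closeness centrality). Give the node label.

Zubin

Farness (sum of distances to all others) for each node — Alice:17, Fatima:15, Omar:14, Oskar:13, Ravi:16, Udo:13, Ursula:17, Veda:19, Zubin:12.
The smallest farness is 12, for Zubin, so Zubin has the highest closeness.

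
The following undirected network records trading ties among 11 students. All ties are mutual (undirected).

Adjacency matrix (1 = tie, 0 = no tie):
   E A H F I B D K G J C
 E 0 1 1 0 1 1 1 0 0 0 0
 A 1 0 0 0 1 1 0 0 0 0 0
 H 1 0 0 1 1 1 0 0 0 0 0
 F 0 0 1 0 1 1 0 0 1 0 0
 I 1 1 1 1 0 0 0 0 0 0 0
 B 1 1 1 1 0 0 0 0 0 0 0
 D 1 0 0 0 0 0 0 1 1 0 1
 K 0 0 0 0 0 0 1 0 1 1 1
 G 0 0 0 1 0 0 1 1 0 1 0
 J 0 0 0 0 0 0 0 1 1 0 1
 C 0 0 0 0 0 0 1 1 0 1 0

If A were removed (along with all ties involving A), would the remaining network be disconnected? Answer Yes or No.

No

Even without A, every remaining node can still reach every other (the residual graph is connected), so A is not a cut vertex.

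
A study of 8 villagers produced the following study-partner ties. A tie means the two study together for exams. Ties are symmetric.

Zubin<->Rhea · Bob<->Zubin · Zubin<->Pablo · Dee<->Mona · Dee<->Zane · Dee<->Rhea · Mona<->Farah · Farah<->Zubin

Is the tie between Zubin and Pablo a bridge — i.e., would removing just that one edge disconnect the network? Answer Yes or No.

Yes

Without the Zubin–Pablo edge there is no alternate route between Zubin and Pablo, so the network disconnects. It is a bridge.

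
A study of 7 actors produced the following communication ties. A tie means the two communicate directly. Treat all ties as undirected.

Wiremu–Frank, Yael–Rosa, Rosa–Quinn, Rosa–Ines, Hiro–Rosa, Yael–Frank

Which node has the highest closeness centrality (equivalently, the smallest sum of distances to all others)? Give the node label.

Farness (sum of distances to all others) for each node — Frank:13, Hiro:14, Ines:14, Quinn:14, Rosa:9, Wiremu:18, Yael:10.
The smallest farness is 9, for Rosa, so Rosa has the highest closeness.

Rosa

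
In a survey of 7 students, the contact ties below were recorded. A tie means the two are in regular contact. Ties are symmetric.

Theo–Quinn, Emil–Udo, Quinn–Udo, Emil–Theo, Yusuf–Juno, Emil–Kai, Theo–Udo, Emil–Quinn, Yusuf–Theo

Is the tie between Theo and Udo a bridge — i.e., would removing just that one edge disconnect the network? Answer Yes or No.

No

Even without that edge, Theo still reaches Udo via Theo – Emil – Udo, so the network stays connected. Not a bridge.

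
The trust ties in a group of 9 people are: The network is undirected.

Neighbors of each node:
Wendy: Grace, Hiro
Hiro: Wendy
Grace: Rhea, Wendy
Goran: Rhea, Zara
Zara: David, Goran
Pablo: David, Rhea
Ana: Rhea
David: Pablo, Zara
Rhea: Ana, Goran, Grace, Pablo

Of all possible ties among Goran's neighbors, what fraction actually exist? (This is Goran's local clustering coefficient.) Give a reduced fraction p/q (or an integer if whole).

Goran's neighbors: Rhea and Zara (k = 2).
Possible neighbor pairs: C(2,2) = 1. Edges among them: none → e = 0.
Clustering(Goran) = 0/1.

0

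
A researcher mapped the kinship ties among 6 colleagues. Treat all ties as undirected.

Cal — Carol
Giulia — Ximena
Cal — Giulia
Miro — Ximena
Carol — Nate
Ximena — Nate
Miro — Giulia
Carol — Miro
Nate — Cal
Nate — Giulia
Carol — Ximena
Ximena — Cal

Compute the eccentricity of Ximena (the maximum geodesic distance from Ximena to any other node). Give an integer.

1

Distances from Ximena: Cal:1, Carol:1, Giulia:1, Miro:1, Nate:1.
The largest is 1 (to Miro, Cal, Carol, Nate, and Giulia), so the eccentricity of Ximena is 1.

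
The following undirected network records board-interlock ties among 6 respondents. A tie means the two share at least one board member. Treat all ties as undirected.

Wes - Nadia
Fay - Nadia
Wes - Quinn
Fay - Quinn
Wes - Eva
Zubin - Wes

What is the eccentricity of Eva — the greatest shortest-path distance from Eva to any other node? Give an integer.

Distances from Eva: Fay:3, Nadia:2, Quinn:2, Wes:1, Zubin:2.
The largest is 3 (to Fay), so the eccentricity of Eva is 3.

3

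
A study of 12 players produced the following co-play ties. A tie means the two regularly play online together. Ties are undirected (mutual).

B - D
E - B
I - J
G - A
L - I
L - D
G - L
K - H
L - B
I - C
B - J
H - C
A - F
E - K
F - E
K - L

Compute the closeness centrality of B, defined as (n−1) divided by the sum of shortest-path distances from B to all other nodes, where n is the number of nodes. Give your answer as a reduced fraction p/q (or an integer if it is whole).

11/21

Distances from B: A:3, C:3, D:1, E:1, F:2, G:2, H:3, I:2, J:1, K:2, L:1. Sum = 21.
n = 12, so closeness = 11/21.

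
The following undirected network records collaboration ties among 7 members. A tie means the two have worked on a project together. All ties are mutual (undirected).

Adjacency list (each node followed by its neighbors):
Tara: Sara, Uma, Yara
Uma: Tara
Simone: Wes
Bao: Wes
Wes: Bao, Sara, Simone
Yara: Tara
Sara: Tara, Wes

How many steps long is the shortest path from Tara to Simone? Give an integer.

3

One shortest route is Tara – Sara – Wes – Simone, which uses 3 edges, and at distance 2 from Tara we only reach {Wes}, which does not include Simone. So d(Tara,Simone) = 3.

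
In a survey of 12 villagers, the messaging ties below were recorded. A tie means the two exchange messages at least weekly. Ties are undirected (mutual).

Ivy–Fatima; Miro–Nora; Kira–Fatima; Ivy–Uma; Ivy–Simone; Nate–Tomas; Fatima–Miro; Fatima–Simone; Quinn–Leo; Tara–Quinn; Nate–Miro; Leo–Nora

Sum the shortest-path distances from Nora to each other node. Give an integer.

27

Distances from Nora: Fatima:2, Ivy:3, Kira:3, Leo:1, Miro:1, Nate:2, Quinn:2, Simone:3, Tara:3, Tomas:3, Uma:4.
Sum = 2 + 3 + 3 + 1 + 1 + 2 + 2 + 3 + 3 + 3 + 4 = 27.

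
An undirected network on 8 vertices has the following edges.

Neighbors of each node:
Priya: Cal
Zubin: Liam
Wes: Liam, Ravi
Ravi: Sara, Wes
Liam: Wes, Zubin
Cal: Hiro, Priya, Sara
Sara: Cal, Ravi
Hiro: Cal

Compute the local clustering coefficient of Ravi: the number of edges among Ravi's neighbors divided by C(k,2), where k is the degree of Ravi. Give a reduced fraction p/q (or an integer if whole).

0

Ravi's neighbors: Sara and Wes (k = 2).
Possible neighbor pairs: C(2,2) = 1. Edges among them: none → e = 0.
Clustering(Ravi) = 0/1.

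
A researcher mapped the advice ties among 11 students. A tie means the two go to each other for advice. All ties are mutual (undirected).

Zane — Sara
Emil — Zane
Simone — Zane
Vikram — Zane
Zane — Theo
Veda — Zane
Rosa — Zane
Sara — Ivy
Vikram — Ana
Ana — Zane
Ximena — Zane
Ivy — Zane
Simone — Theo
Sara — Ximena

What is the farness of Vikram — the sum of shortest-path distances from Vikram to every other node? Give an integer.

Distances from Vikram: Ana:1, Emil:2, Ivy:2, Rosa:2, Sara:2, Simone:2, Theo:2, Veda:2, Ximena:2, Zane:1.
Sum = 1 + 2 + 2 + 2 + 2 + 2 + 2 + 2 + 2 + 1 = 18.

18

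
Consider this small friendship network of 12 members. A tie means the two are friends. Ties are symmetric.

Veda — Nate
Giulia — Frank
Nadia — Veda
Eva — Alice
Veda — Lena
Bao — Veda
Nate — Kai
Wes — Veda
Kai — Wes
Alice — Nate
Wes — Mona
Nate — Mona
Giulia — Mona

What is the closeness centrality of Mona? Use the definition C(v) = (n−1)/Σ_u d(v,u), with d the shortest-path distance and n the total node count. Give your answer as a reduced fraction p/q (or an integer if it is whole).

11/23

Distances from Mona: Alice:2, Bao:3, Eva:3, Frank:2, Giulia:1, Kai:2, Lena:3, Nadia:3, Nate:1, Veda:2, Wes:1. Sum = 23.
n = 12, so closeness = 11/23.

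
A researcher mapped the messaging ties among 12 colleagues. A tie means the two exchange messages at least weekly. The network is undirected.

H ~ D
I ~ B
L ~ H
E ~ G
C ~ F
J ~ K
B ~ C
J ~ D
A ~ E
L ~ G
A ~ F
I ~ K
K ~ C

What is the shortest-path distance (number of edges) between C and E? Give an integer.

One shortest route is C – F – A – E, which uses 3 edges, and at distance 2 from C we only reach {A, I, J}, which does not include E. So d(C,E) = 3.

3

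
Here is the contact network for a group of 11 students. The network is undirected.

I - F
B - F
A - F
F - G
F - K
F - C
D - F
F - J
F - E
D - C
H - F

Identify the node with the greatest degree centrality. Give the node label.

F

Degrees — A:1, B:1, C:2, D:2, E:1, F:10, G:1, H:1, I:1, J:1, K:1.
The maximum is 10, attained only by F.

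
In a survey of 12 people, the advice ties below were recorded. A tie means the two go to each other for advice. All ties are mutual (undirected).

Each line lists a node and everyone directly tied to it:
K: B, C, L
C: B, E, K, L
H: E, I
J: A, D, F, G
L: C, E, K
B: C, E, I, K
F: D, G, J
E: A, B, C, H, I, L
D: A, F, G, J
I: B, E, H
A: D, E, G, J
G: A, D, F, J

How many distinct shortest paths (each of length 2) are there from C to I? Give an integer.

2

The shortest distance is 2. The length-2 paths are: C–B–I; C–E–I.
That gives 2 distinct shortest paths.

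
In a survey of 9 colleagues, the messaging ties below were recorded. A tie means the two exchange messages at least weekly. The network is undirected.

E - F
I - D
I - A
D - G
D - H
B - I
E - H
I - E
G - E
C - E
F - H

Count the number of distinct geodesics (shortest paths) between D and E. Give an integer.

The shortest distance is 2. The length-2 paths are: D–I–E; D–H–E; D–G–E.
That gives 3 distinct shortest paths.

3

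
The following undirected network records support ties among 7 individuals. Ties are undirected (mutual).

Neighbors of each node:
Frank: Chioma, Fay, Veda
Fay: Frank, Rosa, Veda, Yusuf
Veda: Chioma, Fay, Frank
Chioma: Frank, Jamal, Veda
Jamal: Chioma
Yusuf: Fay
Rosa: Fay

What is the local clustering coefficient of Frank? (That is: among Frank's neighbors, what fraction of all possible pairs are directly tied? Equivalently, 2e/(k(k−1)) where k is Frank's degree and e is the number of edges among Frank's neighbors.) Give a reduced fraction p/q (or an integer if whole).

2/3

Frank's neighbors: Chioma, Fay, and Veda (k = 3).
Possible neighbor pairs: C(3,2) = 3. Edges among them: Chioma–Veda, Fay–Veda → e = 2.
Clustering(Frank) = 2/3.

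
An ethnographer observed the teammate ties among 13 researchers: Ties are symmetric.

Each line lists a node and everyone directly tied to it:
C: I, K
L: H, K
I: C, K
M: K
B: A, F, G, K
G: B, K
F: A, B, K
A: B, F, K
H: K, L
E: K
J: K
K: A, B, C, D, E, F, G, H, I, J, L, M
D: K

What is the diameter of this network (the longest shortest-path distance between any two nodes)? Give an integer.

2

Eccentricity of each node (its greatest distance to any other): A:2, B:2, C:2, D:2, E:2, F:2, G:2, H:2, I:2, J:2, K:1, L:2, M:2.
The maximum eccentricity is 2, realized for instance by the pair D–G via D – K – G. So the diameter is 2.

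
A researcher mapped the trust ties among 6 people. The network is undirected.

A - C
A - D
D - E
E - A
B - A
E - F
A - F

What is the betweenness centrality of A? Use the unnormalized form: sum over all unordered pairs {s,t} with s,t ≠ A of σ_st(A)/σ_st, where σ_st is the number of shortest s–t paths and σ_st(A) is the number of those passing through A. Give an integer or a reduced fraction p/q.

15/2

Pairs whose geodesics pass through A — D–F: 1/2; D–C: 1; D–B: 1; F–C: 1; F–B: 1; E–C: 1; E–B: 1; C–B: 1.
All other pairs contribute 0.
Summing the contributions gives betweenness(A) = 15/2.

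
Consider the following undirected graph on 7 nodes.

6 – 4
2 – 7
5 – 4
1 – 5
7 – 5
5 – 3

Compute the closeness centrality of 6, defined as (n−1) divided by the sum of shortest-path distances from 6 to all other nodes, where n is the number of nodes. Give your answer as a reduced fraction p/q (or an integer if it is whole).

3/8

Distances from 6: 1:3, 2:4, 3:3, 4:1, 5:2, 7:3. Sum = 16.
n = 7, so closeness = 6/16 = 3/8.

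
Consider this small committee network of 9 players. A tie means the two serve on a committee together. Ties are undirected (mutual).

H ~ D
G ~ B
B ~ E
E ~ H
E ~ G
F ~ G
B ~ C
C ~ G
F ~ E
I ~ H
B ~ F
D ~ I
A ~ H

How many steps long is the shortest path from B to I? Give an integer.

3

One shortest route is B – E – H – I, which uses 3 edges, and at distance 2 from B we only reach {H}, which does not include I. So d(B,I) = 3.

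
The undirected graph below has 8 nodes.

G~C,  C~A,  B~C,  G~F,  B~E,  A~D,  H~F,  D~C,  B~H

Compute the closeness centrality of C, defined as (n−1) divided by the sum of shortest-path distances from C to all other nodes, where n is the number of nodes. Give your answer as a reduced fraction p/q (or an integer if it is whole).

7/10

Distances from C: A:1, B:1, D:1, E:2, F:2, G:1, H:2. Sum = 10.
n = 8, so closeness = 7/10.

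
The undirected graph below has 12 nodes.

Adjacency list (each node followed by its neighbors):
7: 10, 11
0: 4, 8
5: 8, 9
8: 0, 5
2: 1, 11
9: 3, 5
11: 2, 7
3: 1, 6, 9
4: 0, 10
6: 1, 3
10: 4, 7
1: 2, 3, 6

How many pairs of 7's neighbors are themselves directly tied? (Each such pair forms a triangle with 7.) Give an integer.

7's neighbors are 10 and 11, but none of them are tied to each other, so no triangle contains 7.

0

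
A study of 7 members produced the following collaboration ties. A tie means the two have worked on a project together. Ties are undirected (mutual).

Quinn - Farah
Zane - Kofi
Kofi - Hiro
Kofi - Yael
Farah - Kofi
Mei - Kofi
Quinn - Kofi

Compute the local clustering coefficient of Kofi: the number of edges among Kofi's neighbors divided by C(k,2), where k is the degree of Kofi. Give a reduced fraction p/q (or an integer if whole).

1/15

Kofi's neighbors: Farah, Hiro, Mei, Quinn, Yael, and Zane (k = 6).
Possible neighbor pairs: C(6,2) = 15. Edges among them: Farah–Quinn → e = 1.
Clustering(Kofi) = 1/15.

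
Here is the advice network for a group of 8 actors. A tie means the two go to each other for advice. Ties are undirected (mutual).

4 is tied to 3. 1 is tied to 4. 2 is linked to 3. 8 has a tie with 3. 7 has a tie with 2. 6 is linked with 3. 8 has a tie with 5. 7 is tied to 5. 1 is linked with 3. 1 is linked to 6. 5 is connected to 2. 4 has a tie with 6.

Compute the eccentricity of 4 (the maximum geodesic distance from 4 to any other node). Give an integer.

Distances from 4: 1:1, 2:2, 3:1, 5:3, 6:1, 7:3, 8:2.
The largest is 3 (to 5 and 7), so the eccentricity of 4 is 3.

3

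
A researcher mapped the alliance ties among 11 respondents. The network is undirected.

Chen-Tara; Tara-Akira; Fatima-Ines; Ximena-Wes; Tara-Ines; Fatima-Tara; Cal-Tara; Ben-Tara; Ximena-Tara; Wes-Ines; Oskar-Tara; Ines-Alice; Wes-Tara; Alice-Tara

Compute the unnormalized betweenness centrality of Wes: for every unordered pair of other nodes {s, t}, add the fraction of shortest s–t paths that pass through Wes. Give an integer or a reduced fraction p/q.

Pairs whose geodesics pass through Wes — Ximena–Ines: 1/2.
All other pairs contribute 0.
Summing the contributions gives betweenness(Wes) = 1/2.

1/2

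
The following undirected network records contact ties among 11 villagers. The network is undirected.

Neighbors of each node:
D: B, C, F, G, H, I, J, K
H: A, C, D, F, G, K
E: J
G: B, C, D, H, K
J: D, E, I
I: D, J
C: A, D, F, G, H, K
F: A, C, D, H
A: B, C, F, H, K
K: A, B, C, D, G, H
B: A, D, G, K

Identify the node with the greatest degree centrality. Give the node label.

D

Degrees — A:5, B:4, C:6, D:8, E:1, F:4, G:5, H:6, I:2, J:3, K:6.
The maximum is 8, attained only by D.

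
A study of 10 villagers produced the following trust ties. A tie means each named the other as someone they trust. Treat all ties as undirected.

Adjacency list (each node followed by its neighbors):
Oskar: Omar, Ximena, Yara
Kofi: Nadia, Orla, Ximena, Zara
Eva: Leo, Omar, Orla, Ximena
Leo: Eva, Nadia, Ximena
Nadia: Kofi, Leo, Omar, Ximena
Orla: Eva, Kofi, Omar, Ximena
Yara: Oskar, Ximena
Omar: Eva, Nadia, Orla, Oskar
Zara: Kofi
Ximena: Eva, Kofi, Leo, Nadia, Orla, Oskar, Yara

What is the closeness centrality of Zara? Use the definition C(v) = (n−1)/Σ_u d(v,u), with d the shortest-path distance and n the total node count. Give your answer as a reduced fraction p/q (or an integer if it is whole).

9/22

Distances from Zara: Eva:3, Kofi:1, Leo:3, Nadia:2, Omar:3, Orla:2, Oskar:3, Ximena:2, Yara:3. Sum = 22.
n = 10, so closeness = 9/22.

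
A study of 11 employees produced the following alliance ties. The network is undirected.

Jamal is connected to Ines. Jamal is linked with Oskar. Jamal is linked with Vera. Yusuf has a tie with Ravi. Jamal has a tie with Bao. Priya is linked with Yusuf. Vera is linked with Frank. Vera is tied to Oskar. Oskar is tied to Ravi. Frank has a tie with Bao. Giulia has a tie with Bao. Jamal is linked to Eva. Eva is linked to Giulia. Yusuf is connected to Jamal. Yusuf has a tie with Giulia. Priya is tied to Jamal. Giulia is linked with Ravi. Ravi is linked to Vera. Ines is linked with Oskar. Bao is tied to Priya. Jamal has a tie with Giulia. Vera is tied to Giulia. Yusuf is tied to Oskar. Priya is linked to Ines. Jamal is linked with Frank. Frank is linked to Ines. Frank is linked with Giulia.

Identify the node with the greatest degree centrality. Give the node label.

Degrees — Bao:4, Eva:2, Frank:5, Giulia:7, Ines:4, Jamal:9, Oskar:5, Priya:4, Ravi:4, Vera:5, Yusuf:5.
The maximum is 9, attained only by Jamal.

Jamal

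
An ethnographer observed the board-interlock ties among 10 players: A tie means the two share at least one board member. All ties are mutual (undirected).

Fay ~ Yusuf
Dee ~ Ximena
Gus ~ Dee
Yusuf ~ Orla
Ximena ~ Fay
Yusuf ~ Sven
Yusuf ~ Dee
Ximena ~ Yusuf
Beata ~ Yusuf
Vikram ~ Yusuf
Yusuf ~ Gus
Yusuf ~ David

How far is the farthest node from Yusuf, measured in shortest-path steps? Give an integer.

Distances from Yusuf: Beata:1, David:1, Dee:1, Fay:1, Gus:1, Orla:1, Sven:1, Vikram:1, Ximena:1.
The largest is 1 (to Ximena, Vikram, Dee, Sven, Orla, Gus, Beata, Fay, and David), so the eccentricity of Yusuf is 1.

1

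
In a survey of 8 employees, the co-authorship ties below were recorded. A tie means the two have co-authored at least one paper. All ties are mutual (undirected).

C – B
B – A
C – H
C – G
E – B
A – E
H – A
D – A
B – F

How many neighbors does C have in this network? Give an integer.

C is directly tied to B, G, and H. That is 3 neighbors, so the degree of C is 3.

3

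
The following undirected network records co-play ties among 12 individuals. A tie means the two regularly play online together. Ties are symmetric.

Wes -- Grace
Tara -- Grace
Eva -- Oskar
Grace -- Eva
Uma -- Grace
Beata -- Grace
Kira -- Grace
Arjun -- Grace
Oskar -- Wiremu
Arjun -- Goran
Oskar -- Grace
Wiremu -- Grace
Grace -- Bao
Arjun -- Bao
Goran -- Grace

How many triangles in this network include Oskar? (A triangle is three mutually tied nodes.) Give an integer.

Oskar's neighbors: Eva, Grace, and Wiremu.
Neighbor pairs that are themselves tied: Oskar–Eva–Grace; Oskar–Grace–Wiremu. Each forms one triangle with Oskar, for 2 in total.

2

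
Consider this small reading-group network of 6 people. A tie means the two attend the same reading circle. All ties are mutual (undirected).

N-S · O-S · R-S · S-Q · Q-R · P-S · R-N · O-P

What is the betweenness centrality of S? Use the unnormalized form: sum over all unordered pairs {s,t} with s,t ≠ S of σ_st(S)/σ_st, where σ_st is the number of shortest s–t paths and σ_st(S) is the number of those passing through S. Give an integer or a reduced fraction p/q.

13/2

Pairs whose geodesics pass through S — N–O: 1; N–Q: 1/2; N–P: 1; O–R: 1; O–Q: 1; R–P: 1; Q–P: 1.
All other pairs contribute 0.
Summing the contributions gives betweenness(S) = 13/2.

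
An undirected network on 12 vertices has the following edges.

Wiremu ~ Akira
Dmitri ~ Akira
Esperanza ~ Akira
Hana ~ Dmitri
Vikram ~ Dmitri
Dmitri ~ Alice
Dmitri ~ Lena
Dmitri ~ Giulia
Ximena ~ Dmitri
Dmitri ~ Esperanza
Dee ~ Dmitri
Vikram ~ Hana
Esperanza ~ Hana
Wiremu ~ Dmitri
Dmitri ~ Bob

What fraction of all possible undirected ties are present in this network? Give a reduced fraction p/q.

There are 15 edges and 12 nodes, so the maximum possible is C(12,2) = 66.
Density = 15/66 = 5/22.

5/22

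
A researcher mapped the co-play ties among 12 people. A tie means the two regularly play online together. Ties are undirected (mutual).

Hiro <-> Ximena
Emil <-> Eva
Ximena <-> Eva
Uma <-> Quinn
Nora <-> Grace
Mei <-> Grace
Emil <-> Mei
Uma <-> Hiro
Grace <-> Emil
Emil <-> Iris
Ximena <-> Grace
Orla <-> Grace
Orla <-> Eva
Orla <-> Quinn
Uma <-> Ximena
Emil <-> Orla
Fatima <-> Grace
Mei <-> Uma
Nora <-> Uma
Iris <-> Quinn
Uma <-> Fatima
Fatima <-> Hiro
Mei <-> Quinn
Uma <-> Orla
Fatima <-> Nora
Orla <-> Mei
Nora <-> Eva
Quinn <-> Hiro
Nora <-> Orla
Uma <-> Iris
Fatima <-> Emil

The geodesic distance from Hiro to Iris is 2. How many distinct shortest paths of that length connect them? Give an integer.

2

The shortest distance is 2. The length-2 paths are: Hiro–Uma–Iris; Hiro–Quinn–Iris.
That gives 2 distinct shortest paths.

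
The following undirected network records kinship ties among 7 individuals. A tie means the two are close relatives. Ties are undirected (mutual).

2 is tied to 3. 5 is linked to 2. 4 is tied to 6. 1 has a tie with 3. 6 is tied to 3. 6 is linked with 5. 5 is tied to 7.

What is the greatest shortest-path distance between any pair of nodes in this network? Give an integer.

Eccentricity of each node (its greatest distance to any other): 1:4, 2:3, 3:3, 4:3, 5:3, 6:2, 7:4.
The maximum eccentricity is 4, realized for instance by the pair 7–1 via 7 – 5 – 6 – 3 – 1. So the diameter is 4.

4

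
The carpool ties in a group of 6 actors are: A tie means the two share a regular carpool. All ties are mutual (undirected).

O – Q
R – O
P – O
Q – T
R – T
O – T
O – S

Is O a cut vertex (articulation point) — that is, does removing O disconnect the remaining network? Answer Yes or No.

Removing O leaves {Q, R, and T} with no path to {P}, so the network splits into 3 components. O is a cut vertex.

Yes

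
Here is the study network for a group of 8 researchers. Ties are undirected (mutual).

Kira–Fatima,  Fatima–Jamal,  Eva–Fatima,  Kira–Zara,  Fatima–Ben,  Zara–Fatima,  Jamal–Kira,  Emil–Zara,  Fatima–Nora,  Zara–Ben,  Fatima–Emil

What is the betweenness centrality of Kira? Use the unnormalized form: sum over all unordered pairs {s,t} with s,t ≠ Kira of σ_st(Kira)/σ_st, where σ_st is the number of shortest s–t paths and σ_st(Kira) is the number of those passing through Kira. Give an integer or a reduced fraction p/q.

1/2

Pairs whose geodesics pass through Kira — Zara–Jamal: 1/2.
All other pairs contribute 0.
Summing the contributions gives betweenness(Kira) = 1/2.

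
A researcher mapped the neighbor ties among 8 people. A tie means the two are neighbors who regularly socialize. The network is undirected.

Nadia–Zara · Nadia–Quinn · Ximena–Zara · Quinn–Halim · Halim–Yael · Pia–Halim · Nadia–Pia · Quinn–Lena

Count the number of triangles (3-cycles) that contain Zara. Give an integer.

0

Zara's neighbors are Nadia and Ximena, but none of them are tied to each other, so no triangle contains Zara.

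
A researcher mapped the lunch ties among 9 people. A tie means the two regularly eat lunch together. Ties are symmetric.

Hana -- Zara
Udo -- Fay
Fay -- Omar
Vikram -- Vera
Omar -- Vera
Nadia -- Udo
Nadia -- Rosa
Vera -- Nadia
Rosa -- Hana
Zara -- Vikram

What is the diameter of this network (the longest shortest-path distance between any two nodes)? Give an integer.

4

Eccentricity of each node (its greatest distance to any other): Fay:4, Hana:4, Nadia:3, Omar:4, Rosa:3, Udo:4, Vera:3, Vikram:3, Zara:4.
The maximum eccentricity is 4, realized for instance by the pair Udo–Zara via Udo – Nadia – Vera – Vikram – Zara. So the diameter is 4.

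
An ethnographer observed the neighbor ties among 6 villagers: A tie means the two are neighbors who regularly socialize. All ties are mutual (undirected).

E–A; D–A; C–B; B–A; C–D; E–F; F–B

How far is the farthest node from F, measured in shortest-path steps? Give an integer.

Distances from F: A:2, B:1, C:2, D:3, E:1.
The largest is 3 (to D), so the eccentricity of F is 3.

3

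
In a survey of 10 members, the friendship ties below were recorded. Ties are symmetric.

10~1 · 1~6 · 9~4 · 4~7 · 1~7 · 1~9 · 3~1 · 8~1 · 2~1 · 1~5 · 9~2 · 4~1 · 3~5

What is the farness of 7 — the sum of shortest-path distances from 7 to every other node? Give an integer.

16

Distances from 7: 1:1, 2:2, 3:2, 4:1, 5:2, 6:2, 8:2, 9:2, 10:2.
Sum = 1 + 2 + 2 + 1 + 2 + 2 + 2 + 2 + 2 = 16.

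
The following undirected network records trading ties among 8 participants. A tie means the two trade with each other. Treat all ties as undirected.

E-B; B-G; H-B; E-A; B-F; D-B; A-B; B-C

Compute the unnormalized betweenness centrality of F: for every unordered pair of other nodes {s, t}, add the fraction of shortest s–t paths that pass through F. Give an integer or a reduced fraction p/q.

No shortest path between any pair of other nodes passes through F.
Summing the contributions gives betweenness(F) = 0.

0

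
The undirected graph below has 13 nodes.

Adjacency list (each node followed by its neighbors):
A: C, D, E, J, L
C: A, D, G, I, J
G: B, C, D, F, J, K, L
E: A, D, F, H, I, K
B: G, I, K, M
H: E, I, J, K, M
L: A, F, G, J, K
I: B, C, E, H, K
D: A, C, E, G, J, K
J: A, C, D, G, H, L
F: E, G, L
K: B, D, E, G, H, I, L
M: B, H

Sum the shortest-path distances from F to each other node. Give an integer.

22

Distances from F: A:2, B:2, C:2, D:2, E:1, G:1, H:2, I:2, J:2, K:2, L:1, M:3.
Sum = 2 + 2 + 2 + 2 + 1 + 1 + 2 + 2 + 2 + 2 + 1 + 3 = 22.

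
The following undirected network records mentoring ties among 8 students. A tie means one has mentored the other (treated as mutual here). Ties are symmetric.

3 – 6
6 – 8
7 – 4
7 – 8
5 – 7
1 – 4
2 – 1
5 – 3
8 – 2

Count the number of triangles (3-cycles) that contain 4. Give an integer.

0

4's neighbors are 1 and 7, but none of them are tied to each other, so no triangle contains 4.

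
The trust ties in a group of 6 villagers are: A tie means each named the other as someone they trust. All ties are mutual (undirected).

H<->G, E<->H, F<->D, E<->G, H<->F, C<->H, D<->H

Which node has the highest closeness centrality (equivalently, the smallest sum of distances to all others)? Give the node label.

Farness (sum of distances to all others) for each node — C:9, D:8, E:8, F:8, G:8, H:5.
The smallest farness is 5, for H, so H has the highest closeness.

H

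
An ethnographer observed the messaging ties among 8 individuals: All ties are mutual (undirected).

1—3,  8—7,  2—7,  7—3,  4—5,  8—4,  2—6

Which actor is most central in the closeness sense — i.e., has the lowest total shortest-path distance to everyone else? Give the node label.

7

Farness (sum of distances to all others) for each node — 1:22, 2:16, 3:16, 4:18, 5:24, 6:22, 7:12, 8:14.
The smallest farness is 12, for 7, so 7 has the highest closeness.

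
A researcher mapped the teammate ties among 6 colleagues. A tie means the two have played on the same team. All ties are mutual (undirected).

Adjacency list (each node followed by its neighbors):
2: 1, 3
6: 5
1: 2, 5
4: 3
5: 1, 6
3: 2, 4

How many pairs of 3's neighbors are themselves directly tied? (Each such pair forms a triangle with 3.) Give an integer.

3's neighbors are 2 and 4, but none of them are tied to each other, so no triangle contains 3.

0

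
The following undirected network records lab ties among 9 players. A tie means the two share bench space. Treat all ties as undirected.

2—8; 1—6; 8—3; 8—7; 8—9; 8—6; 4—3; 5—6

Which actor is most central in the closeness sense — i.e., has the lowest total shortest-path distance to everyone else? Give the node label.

8

Farness (sum of distances to all others) for each node — 1:21, 2:18, 3:16, 4:23, 5:21, 6:14, 7:18, 8:11, 9:18.
The smallest farness is 11, for 8, so 8 has the highest closeness.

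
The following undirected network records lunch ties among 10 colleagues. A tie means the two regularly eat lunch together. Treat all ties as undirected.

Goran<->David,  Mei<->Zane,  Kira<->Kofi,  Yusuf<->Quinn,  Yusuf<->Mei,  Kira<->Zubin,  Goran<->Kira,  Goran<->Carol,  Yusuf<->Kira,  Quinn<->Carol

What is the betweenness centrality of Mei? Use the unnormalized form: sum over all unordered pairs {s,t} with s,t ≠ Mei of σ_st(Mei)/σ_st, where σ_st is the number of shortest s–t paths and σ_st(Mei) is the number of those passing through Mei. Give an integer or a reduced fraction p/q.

8

Pairs whose geodesics pass through Mei — Carol–Zane: 1; Yusuf–Zane: 1; Quinn–Zane: 1; Zubin–Zane: 1; Kira–Zane: 1; Zane–Kofi: 1; Zane–David: 1; Zane–Goran: 1.
All other pairs contribute 0.
Summing the contributions gives betweenness(Mei) = 8.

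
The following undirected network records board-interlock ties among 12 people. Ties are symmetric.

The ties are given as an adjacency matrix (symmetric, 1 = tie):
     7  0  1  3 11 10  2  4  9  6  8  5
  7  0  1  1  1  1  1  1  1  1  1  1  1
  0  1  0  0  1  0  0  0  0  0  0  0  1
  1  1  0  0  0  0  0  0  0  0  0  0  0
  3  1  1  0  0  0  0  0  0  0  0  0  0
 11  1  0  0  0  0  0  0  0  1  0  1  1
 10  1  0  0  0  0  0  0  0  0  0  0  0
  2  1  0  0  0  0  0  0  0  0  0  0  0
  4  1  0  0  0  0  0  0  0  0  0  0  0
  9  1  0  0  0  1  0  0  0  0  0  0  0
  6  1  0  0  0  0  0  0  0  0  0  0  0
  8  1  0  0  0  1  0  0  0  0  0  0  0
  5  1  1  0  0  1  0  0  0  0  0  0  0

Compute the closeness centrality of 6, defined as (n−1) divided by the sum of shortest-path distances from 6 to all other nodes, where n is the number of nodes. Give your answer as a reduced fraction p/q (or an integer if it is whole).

11/21

Distances from 6: 0:2, 1:2, 2:2, 3:2, 4:2, 5:2, 7:1, 8:2, 9:2, 10:2, 11:2. Sum = 21.
n = 12, so closeness = 11/21.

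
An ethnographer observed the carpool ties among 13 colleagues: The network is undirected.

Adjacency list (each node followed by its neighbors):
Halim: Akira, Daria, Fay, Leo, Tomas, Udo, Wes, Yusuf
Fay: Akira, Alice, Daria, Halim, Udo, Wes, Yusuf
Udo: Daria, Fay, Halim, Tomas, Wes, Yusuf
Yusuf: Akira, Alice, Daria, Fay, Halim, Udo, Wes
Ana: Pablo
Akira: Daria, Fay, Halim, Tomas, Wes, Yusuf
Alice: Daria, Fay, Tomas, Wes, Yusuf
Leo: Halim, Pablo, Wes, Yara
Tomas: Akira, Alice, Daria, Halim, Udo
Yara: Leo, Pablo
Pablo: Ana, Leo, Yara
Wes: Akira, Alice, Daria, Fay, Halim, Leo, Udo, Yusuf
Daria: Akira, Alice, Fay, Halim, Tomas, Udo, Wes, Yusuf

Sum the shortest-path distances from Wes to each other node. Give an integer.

Distances from Wes: Akira:1, Alice:1, Ana:3, Daria:1, Fay:1, Halim:1, Leo:1, Pablo:2, Tomas:2, Udo:1, Yara:2, Yusuf:1.
Sum = 1 + 1 + 3 + 1 + 1 + 1 + 1 + 2 + 2 + 1 + 2 + 1 = 17.

17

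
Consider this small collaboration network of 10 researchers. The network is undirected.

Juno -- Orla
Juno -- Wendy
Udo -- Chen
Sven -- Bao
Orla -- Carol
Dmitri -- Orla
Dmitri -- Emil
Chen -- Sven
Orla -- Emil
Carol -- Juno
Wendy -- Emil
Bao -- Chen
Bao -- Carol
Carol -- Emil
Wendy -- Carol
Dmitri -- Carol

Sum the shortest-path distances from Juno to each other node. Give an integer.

Distances from Juno: Bao:2, Carol:1, Chen:3, Dmitri:2, Emil:2, Orla:1, Sven:3, Udo:4, Wendy:1.
Sum = 2 + 1 + 3 + 2 + 2 + 1 + 3 + 4 + 1 = 19.

19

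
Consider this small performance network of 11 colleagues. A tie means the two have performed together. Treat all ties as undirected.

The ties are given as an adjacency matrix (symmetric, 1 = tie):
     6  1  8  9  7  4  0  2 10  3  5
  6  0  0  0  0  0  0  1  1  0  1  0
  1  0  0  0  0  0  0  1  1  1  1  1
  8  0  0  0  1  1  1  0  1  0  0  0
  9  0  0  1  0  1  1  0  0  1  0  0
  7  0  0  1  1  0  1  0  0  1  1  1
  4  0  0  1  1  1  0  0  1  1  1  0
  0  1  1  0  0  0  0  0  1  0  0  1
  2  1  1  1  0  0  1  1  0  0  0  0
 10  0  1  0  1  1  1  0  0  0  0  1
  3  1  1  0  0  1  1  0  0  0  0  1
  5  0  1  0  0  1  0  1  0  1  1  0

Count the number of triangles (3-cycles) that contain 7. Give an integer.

8

7's neighbors: 3, 4, 5, 8, 9, and 10.
Neighbor pairs that are themselves tied: 7–3–4; 7–3–5; 7–4–8; 7–4–9; 7–4–10; 7–5–10; 7–8–9; 7–9–10. Each forms one triangle with 7, for 8 in total.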